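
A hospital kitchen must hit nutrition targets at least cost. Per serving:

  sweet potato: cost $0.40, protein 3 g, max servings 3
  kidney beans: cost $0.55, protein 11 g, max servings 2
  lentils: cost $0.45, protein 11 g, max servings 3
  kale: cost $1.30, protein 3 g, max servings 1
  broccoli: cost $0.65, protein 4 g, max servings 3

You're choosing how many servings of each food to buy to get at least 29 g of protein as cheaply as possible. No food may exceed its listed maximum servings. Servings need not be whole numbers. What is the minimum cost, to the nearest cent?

Cost per g of protein: lentils $0.0409, kidney beans $0.0500, sweet potato $0.1333, broccoli $0.1625, kale $0.4333.
Take 2.636 servings of lentils: +29.0 g protein for $1.19 (total $1.19, still need 0.0 g).
Filling from the cheapest source first is optimal under one linear minimum: $1.19.

$1.19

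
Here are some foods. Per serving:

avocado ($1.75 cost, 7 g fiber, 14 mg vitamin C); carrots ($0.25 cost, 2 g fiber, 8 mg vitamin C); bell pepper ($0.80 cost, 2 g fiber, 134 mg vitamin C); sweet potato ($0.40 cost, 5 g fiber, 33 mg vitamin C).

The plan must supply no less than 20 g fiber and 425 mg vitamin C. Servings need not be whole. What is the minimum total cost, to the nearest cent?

A basic optimal solution has at most two foods positive. Try each food alone and each pair with both targets met exactly.
avocado only: max(20/7, 425/14) = 30.36 servings → $53.12.
carrots only: max(20/2, 425/8) = 53.12 servings → $13.28.
bell pepper only: max(20/2, 425/134) = 10 servings → $8.00.
sweet potato only: max(20/5, 425/33) = 12.88 servings → $5.15.
avocado + carrots: intersection lies outside the first quadrant.
avocado + bell pepper with both tight: 2.011 servings and 2.962 servings → $5.89.
avocado + sweet potato with both targets exact would need a negative amount; discard.
carrots + bell pepper with both tight: 7.262 servings and 2.738 servings → $4.01.
carrots + sweet potato with both targets exact would need a negative amount; discard.
bell pepper + sweet potato with both tight: 2.425 servings and 3.03 servings → $3.15.
The minimum over all feasible corners is $3.15.

$3.15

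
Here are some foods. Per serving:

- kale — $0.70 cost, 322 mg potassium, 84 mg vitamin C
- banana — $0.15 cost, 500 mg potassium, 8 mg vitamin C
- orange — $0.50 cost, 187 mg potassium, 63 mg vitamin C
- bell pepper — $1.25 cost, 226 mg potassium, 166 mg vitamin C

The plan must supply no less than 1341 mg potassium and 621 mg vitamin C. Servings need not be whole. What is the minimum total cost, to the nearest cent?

$4.77

At the optimum either one food covers both requirements or two foods hit both targets exactly; no other combination can be cheaper.
kale only: max(1341/322, 621/84) = 7.393 servings → $5.17.
banana only: max(1341/500, 621/8) = 77.62 servings → $11.64.
orange only: max(1341/187, 621/63) = 9.857 servings → $4.93.
bell pepper only: max(1341/226, 621/166) = 5.934 servings → $7.42.
kale + banana: intersection lies outside the first quadrant.
kale + orange with both targets exact would need a negative amount; discard.
kale + bell pepper with both tight: 2.387 servings and 2.533 servings → $4.84.
banana + orange: the both-tight solution has a negative serving — not a feasible corner.
banana + bell pepper with both tight: 1.013 servings and 3.692 servings → $4.77.
orange + bell pepper with both tight: 4.895 servings and 1.883 servings → $4.80.
So the least-cost plan costs $4.77.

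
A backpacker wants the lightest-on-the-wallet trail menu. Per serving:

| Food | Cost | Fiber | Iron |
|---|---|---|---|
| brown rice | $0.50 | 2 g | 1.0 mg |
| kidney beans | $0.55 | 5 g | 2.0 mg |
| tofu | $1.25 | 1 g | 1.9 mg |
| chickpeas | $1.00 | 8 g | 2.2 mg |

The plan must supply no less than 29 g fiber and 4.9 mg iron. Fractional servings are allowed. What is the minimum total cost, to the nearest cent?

$3.19

Check every corner: each single food scaled to meet both minima, and each pair solved so both constraints bind.
brown rice only: max(29/2, 4.9/1.0) = 14.5 servings → $7.25.
kidney beans only: max(29/5, 4.9/2.0) = 5.8 servings → $3.19.
tofu only: max(29/1, 4.9/1.9) = 29 servings → $36.25.
chickpeas only: max(29/8, 4.9/2.2) = 3.625 servings → $3.62.
brown rice + kidney beans: the both-tight solution has a negative serving — not a feasible corner.
brown rice + tofu with both targets exact would need a negative amount; discard.
brown rice + chickpeas with both targets exact would need a negative amount; discard.
kidney beans + tofu with both targets exact would need a negative amount; discard.
kidney beans + chickpeas with both targets exact would need a negative amount; discard.
tofu + chickpeas: the both-tight solution has a negative serving — not a feasible corner.
So the least-cost plan costs $3.19.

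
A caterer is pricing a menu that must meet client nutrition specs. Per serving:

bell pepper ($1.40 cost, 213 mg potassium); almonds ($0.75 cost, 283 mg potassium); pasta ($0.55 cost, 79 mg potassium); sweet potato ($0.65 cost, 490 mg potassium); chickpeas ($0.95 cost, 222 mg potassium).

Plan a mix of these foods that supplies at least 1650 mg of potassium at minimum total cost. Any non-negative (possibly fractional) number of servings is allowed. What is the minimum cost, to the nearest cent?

Cost per mg of potassium: sweet potato $0.0013, almonds $0.0027, chickpeas $0.0043, bell pepper $0.0066, pasta $0.0070.
With no serving limits, use only sweet potato: 1650 mg / 490 mg = 3.367 servings × $0.65 = $2.19.

$2.19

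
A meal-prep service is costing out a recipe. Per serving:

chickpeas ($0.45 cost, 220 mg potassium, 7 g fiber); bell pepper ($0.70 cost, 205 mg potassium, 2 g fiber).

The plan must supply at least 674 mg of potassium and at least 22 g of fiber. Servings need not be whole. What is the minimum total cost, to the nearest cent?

chickpeas only: max(674/220, 22/7) = 3.143 servings → $1.41.
bell pepper only: max(674/205, 22/2) = 11 servings → $7.70.
chickpeas + bell pepper: intersection lies outside the first quadrant.
Cheapest feasible corner: $1.41.

$1.41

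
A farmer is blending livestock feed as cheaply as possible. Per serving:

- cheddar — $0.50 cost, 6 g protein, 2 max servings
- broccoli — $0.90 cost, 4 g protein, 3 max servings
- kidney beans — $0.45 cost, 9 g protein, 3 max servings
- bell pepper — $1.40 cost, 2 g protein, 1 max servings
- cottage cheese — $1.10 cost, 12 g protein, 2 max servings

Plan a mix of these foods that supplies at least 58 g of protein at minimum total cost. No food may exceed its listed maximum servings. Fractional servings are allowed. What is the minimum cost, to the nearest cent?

Cost per g of protein: kidney beans $0.0500, cheddar $0.0833, cottage cheese $0.0917, broccoli $0.2250, bell pepper $0.7000.
Take 3 servings of kidney beans: +27.0 g protein for $1.35 (total $1.35, still need 31.0 g).
Take 2 servings of cheddar: +12.0 g protein for $1.00 (total $2.35, still need 19.0 g).
Take 1.583 servings of cottage cheese: +19.0 g protein for $1.74 (total $4.09, still need 0.0 g).
Filling from the cheapest source first is optimal under one linear minimum: $4.09.

$4.09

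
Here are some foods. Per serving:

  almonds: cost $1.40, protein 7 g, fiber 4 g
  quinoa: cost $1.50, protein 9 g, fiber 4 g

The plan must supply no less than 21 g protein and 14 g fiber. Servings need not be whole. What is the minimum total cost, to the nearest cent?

Compare the cost at each extreme point of the feasible region.
almonds only: max(21/7, 14/4) = 3.5 servings → $4.90.
quinoa only: max(21/9, 14/4) = 3.5 servings → $5.25.
almonds + quinoa with both targets exact would need a negative amount; discard.
The minimum over all feasible corners is $4.90.

$4.90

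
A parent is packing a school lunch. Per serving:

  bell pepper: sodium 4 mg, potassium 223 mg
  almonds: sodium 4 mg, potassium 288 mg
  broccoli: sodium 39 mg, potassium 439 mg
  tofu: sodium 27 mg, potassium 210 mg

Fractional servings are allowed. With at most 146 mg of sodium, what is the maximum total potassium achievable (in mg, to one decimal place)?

10512.0 mg

Potassium per mg sodium: almonds 72, bell pepper 55.75, broccoli 11.26, tofu 7.778.
With no serving limits, spend the whole sodium allowance on almonds: 146 mg / 4 mg × 288 mg = 10512.0 mg.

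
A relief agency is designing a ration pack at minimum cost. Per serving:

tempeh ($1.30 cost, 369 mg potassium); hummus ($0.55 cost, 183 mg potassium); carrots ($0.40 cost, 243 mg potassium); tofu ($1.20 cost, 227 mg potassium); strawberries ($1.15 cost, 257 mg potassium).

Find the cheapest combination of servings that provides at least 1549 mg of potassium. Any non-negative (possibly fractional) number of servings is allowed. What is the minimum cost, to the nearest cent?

Cost per mg of potassium: carrots $0.0016, hummus $0.0030, tempeh $0.0035, strawberries $0.0045, tofu $0.0053.
With no serving limits, use only carrots: 1549 mg / 243 mg = 6.374 servings × $0.40 = $2.55.

$2.55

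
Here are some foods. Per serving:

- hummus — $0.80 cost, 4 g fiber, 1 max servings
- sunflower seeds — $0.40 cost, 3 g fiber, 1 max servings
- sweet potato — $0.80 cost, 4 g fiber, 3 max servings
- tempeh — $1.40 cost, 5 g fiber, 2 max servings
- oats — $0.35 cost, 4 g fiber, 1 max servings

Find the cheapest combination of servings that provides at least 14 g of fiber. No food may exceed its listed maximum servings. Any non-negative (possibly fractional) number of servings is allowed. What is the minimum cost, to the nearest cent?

$2.15

Cost per g of fiber: oats $0.0875, sunflower seeds $0.1333, hummus $0.2000, sweet potato $0.2000, tempeh $0.2800.
Take 1 serving of oats: +4.0 g fiber for $0.35 (total $0.35, still need 10.0 g).
Take 1 serving of sunflower seeds: +3.0 g fiber for $0.40 (total $0.75, still need 7.0 g).
Take 1 serving of hummus: +4.0 g fiber for $0.80 (total $1.55, still need 3.0 g).
Take 0.75 servings of sweet potato: +3.0 g fiber for $0.60 (total $2.15, still need 0.0 g).
Filling from the cheapest source first is optimal under one linear minimum: $2.15.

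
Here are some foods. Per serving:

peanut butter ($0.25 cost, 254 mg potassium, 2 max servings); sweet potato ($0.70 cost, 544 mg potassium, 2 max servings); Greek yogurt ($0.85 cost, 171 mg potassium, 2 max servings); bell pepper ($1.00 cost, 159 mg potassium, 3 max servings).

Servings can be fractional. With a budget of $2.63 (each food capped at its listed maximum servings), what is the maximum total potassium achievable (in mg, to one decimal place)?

Potassium per dollar: peanut butter 1016, sweet potato 777.1, Greek yogurt 201.2, bell pepper 159.
Take 2 servings of peanut butter: spends $0.50, +508.0 mg potassium (running total 508.0 mg).
Take 2 servings of sweet potato: spends $1.40, +1088.0 mg potassium (running total 1596.0 mg).
Take 0.8588 servings of Greek yogurt: spends $0.73, +146.9 mg potassium (running total 1742.9 mg).
Filling greedily by potassium-per-dollar is optimal for one linear limit, giving 1742.9 mg.

1742.9 mg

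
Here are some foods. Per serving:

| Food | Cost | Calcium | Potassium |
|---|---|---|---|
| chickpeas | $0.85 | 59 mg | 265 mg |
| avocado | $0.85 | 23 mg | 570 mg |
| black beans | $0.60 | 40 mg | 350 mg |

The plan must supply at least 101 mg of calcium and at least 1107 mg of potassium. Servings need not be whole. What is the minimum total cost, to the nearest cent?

Minimising a linear cost over {calcium ≥ 101, potassium ≥ 1107, servings ≥ 0} — the optimum is at a vertex, using one or two foods.
chickpeas only: max(101/59, 1107/265) = 4.177 servings → $3.55.
avocado only: max(101/23, 1107/570) = 4.391 servings → $3.73.
black beans only: max(101/40, 1107/350) = 3.163 servings → $1.90.
chickpeas + avocado with both tight: 1.166 servings and 1.4 servings → $2.18.
chickpeas + black beans: the both-tight solution has a negative serving — not a feasible corner.
avocado + black beans with both tight: 0.6054 servings and 2.177 servings → $1.82.
Cheapest feasible corner: $1.82.

$1.82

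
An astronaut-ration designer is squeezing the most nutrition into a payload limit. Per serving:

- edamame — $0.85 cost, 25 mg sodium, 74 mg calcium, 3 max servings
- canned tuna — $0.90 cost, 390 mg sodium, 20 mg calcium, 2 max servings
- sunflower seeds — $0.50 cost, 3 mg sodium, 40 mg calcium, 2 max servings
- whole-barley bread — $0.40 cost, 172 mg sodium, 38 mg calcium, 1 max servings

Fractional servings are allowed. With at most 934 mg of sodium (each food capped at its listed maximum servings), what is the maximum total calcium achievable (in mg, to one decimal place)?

374.9 mg

Calcium per mg sodium: sunflower seeds 13.33, edamame 2.96, whole-barley bread 0.2209, canned tuna 0.05128.
Take 2 servings of sunflower seeds: uses 6 mg sodium, +80.0 mg calcium (running total 80.0 mg).
Take 3 servings of edamame: uses 75 mg sodium, +222.0 mg calcium (running total 302.0 mg).
Take 1 serving of whole-barley bread: uses 172 mg sodium, +38.0 mg calcium (running total 340.0 mg).
Take 1.746 servings of canned tuna: uses 681 mg sodium, +34.9 mg calcium (running total 374.9 mg).
Filling greedily by calcium-per-mg sodium is optimal for one linear limit, giving 374.9 mg.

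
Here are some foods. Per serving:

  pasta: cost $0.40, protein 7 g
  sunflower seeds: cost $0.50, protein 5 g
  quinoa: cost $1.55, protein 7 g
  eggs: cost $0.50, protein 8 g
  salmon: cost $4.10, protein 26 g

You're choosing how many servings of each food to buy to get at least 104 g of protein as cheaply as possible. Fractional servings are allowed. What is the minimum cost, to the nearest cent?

$5.94

Cost per g of protein: pasta $0.0571, eggs $0.0625, sunflower seeds $0.1000, salmon $0.1577, quinoa $0.2214.
With no serving limits, use only pasta: 104 g / 7 g = 14.86 servings × $0.40 = $5.94.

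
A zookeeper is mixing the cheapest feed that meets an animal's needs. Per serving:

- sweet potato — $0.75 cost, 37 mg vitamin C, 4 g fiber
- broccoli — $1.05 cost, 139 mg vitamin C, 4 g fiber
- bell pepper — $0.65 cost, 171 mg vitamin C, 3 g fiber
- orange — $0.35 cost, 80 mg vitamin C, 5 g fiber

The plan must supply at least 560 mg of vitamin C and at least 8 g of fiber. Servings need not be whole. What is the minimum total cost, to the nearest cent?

Minimising a linear cost over {vitamin C ≥ 560, fiber ≥ 8, servings ≥ 0} — the optimum is at a vertex, using one or two foods.
sweet potato only: max(560/37, 8/4) = 15.14 servings → $11.35.
broccoli only: max(560/139, 8/4) = 4.029 servings → $4.23.
bell pepper only: max(560/171, 8/3) = 3.275 servings → $2.13.
orange only: max(560/80, 8/5) = 7 servings → $2.45.
sweet potato + broccoli: the both-tight solution has a negative serving — not a feasible corner.
sweet potato + bell pepper with both targets exact would need a negative amount; discard.
sweet potato + orange: the both-tight solution has a negative serving — not a feasible corner.
broccoli + bell pepper with both targets exact would need a negative amount; discard.
broccoli + orange: the both-tight solution has a negative serving — not a feasible corner.
bell pepper + orange: intersection lies outside the first quadrant.
The minimum over all feasible corners is $2.13.

$2.13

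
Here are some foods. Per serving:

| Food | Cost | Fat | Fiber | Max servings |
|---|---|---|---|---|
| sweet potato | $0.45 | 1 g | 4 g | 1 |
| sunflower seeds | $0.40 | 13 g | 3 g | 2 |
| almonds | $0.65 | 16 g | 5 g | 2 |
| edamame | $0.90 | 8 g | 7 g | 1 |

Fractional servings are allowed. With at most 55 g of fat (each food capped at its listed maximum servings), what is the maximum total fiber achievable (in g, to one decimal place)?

24.2 g

Fiber per g fat: sweet potato 4, edamame 0.875, almonds 0.3125, sunflower seeds 0.2308.
Take 1 serving of sweet potato: uses 1 g fat, +4.0 g fiber (running total 4.0 g).
Take 1 serving of edamame: uses 8 g fat, +7.0 g fiber (running total 11.0 g).
Take 2 servings of almonds: uses 32 g fat, +10.0 g fiber (running total 21.0 g).
Take 1.077 servings of sunflower seeds: uses 14 g fat, +3.2 g fiber (running total 24.2 g).
Filling greedily by fiber-per-g fat is optimal for one linear limit, giving 24.2 g.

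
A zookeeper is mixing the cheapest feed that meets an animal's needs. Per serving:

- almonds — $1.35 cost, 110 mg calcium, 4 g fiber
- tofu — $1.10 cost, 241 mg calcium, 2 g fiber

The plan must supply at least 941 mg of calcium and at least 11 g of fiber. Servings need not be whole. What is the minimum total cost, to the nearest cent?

$5.17

Check every corner: each single food scaled to meet both minima, and each pair solved so both constraints bind.
almonds only: max(941/110, 11/4) = 8.555 servings → $11.55.
tofu only: max(941/241, 11/2) = 5.5 servings → $6.05.
almonds + tofu with both tight: 1.034 servings and 3.433 servings → $5.17.
The minimum over all feasible corners is $5.17.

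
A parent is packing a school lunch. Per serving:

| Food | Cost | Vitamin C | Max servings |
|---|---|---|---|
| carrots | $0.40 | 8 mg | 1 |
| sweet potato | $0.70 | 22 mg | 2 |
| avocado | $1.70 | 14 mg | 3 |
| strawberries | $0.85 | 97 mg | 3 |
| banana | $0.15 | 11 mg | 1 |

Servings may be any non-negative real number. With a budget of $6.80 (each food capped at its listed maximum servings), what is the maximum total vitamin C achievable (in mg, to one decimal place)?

Vitamin C per dollar: strawberries 114.1, banana 73.33, sweet potato 31.43, carrots 20, avocado 8.235.
Take 3 servings of strawberries: spends $2.55, +291.0 mg vitamin C (running total 291.0 mg).
Take 1 serving of banana: spends $0.15, +11.0 mg vitamin C (running total 302.0 mg).
Take 2 servings of sweet potato: spends $1.40, +44.0 mg vitamin C (running total 346.0 mg).
Take 1 serving of carrots: spends $0.40, +8.0 mg vitamin C (running total 354.0 mg).
Take 1.353 servings of avocado: spends $2.30, +18.9 mg vitamin C (running total 372.9 mg).
Greedy by best ratio exhausts the cost allowance optimally: 372.9 mg.

372.9 mg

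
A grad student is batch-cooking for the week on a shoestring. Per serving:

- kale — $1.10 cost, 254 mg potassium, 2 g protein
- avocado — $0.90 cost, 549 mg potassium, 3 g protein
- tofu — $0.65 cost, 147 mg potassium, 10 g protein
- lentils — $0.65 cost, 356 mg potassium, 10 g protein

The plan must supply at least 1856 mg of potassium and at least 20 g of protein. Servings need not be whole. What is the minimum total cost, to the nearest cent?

At the optimum either one food covers both requirements or two foods hit both targets exactly; no other combination can be cheaper.
kale only: max(1856/254, 20/2) = 10 servings → $11.00.
avocado only: max(1856/549, 20/3) = 6.667 servings → $6.00.
tofu only: max(1856/147, 20/10) = 12.63 servings → $8.21.
lentils only: max(1856/356, 20/10) = 5.213 servings → $3.39.
kale + avocado with both targets exact would need a negative amount; discard.
kale + tofu with both tight: 6.955 servings and 0.6091 servings → $8.05.
kale + lentils with both tight: 6.258 servings and 0.7484 servings → $7.37.
avocado + tofu with both tight: 3.094 servings and 1.072 servings → $3.48.
avocado + lentils with both tight: 2.587 servings and 1.224 servings → $3.12.
tofu + lentils: the both-tight solution has a negative serving — not a feasible corner.
The minimum over all feasible corners is $3.12.

$3.12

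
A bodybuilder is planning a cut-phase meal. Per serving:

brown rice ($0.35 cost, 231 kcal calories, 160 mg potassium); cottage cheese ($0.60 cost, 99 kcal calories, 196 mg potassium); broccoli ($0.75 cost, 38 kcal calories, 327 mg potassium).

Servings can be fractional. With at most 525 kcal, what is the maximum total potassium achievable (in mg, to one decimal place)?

Potassium per kcal: broccoli 8.605, cottage cheese 1.98, brown rice 0.6926.
With no serving limits, spend the whole calories allowance on broccoli: 525 kcal / 38 kcal × 327 mg = 4517.8 mg.

4517.8 mg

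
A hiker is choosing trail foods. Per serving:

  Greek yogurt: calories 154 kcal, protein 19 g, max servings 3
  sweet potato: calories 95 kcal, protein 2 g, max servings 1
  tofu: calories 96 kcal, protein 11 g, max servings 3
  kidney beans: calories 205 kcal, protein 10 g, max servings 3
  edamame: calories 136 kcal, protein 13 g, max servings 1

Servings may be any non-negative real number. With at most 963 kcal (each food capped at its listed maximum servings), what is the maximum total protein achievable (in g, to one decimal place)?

Protein per kcal: Greek yogurt 0.1234, tofu 0.1146, edamame 0.09559, kidney beans 0.04878, sweet potato 0.02105.
Take 3 servings of Greek yogurt: uses 462 kcal, +57.0 g protein (running total 57.0 g).
Take 3 servings of tofu: uses 288 kcal, +33.0 g protein (running total 90.0 g).
Take 1 serving of edamame: uses 136 kcal, +13.0 g protein (running total 103.0 g).
Take 0.3756 servings of kidney beans: uses 77 kcal, +3.8 g protein (running total 106.8 g).
Filling greedily by protein-per-kcal is optimal for one linear limit, giving 106.8 g.

106.8 g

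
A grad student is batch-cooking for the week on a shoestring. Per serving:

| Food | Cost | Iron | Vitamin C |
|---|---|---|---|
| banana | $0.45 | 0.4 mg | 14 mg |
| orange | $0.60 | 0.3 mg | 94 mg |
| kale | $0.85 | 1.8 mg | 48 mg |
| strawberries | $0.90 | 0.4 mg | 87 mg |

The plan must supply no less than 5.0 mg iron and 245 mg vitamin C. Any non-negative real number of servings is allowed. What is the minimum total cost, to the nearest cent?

$2.96

For a min-cost LP with two ≥-constraints, a basic feasible solution has at most two positive variables.
banana only: max(5.0/0.4, 245/14) = 17.5 servings → $7.88.
orange only: max(5.0/0.3, 245/94) = 16.67 servings → $10.00.
kale only: max(5.0/1.8, 245/48) = 5.104 servings → $4.34.
strawberries only: max(5.0/0.4, 245/87) = 12.5 servings → $11.25.
banana + orange with both tight: 11.87 servings and 0.8383 servings → $5.85.
banana + kale: the both-tight solution has a negative serving — not a feasible corner.
banana + strawberries with both tight: 11.54 servings and 0.9589 servings → $6.06.
orange + kale with both tight: 1.298 servings and 2.561 servings → $2.96.
orange + strawberries: intersection lies outside the first quadrant.
kale + strawberries with both tight: 2.453 servings and 1.463 servings → $3.40.
So the least-cost plan costs $2.96.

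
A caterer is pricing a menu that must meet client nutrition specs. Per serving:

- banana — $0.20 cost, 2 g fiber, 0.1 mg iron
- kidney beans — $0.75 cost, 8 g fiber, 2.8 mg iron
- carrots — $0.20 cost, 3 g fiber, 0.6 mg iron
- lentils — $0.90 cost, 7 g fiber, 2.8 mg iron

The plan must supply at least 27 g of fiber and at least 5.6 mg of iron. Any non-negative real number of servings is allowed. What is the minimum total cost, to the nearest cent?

Minimising a linear cost over {fiber ≥ 27, iron ≥ 5.6, servings ≥ 0} — the optimum is at a vertex, using one or two foods.
banana only: max(27/2, 5.6/0.1) = 56 servings → $11.20.
kidney beans only: max(27/8, 5.6/2.8) = 3.375 servings → $2.53.
carrots only: max(27/3, 5.6/0.6) = 9.333 servings → $1.87.
lentils only: max(27/7, 5.6/2.8) = 3.857 servings → $3.47.
banana + kidney beans with both tight: 6.417 servings and 1.771 servings → $2.61.
banana + carrots: the both-tight solution has a negative serving — not a feasible corner.
banana + lentils with both tight: 7.429 servings and 1.735 servings → $3.05.
kidney beans + carrots with both tight: 0.1667 servings and 8.556 servings → $1.84.
kidney beans + lentils: intersection lies outside the first quadrant.
carrots + lentils with both tight: 8.667 servings and 0.1429 servings → $1.86.
The minimum over all feasible corners is $1.84.

$1.84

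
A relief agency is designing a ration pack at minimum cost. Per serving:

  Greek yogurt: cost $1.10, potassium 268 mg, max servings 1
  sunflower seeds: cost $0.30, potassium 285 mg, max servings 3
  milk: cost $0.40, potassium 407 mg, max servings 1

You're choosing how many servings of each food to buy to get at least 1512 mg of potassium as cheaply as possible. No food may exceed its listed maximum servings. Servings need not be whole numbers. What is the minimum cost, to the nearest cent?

$2.33

Cost per mg of potassium: milk $0.0010, sunflower seeds $0.0011, Greek yogurt $0.0041.
Take 1 serving of milk: +407.0 mg potassium for $0.40 (total $0.40, still need 1105.0 mg).
Take 3 servings of sunflower seeds: +855.0 mg potassium for $0.90 (total $1.30, still need 250.0 mg).
Take 0.9328 servings of Greek yogurt: +250.0 mg potassium for $1.03 (total $2.33, still need 0.0 mg).
Greedy by cheapest-per-mg is optimal for a single linear constraint, so the minimum cost is $2.33.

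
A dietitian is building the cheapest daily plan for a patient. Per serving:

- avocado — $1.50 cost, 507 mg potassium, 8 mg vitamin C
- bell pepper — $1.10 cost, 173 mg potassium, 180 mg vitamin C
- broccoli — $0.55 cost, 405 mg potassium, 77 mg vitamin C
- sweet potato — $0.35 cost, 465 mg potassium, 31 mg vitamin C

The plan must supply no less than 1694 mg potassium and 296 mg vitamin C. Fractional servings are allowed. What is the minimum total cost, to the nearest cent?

$2.17

Minimising a linear cost over {potassium ≥ 1694, vitamin C ≥ 296, servings ≥ 0} — the optimum is at a vertex, using one or two foods.
avocado only: max(1694/507, 296/8) = 37 servings → $55.50.
bell pepper only: max(1694/173, 296/180) = 9.792 servings → $10.77.
broccoli only: max(1694/405, 296/77) = 4.183 servings → $2.30.
sweet potato only: max(1694/465, 296/31) = 9.548 servings → $3.34.
avocado + bell pepper with both tight: 2.823 servings and 1.519 servings → $5.91.
avocado + broccoli with both tight: 0.2949 servings and 3.814 servings → $2.54.
avocado + sweet potato: intersection lies outside the first quadrant.
bell pepper + broccoli with both targets exact would need a negative amount; discard.
bell pepper + sweet potato with both tight: 1.087 servings and 3.239 servings → $2.33.
broccoli + sweet potato with both tight: 3.661 servings and 0.4541 servings → $2.17.
The minimum over all feasible corners is $2.17.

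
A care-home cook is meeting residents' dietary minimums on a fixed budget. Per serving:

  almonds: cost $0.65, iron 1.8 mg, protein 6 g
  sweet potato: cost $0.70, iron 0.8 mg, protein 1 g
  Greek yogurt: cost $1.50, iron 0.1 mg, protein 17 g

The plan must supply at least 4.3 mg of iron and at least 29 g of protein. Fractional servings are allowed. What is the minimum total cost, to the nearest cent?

$2.84

Minimising a linear cost over {iron ≥ 4.3, protein ≥ 29, servings ≥ 0} — the optimum is at a vertex, using one or two foods.
almonds only: max(4.3/1.8, 29/6) = 4.833 servings → $3.14.
sweet potato only: max(4.3/0.8, 29/1) = 29 servings → $20.30.
Greek yogurt only: max(4.3/0.1, 29/17) = 43 servings → $64.50.
almonds + sweet potato with both targets exact would need a negative amount; discard.
almonds + Greek yogurt with both tight: 2.34 servings and 0.88 servings → $2.84.
sweet potato + Greek yogurt with both tight: 5.2 servings and 1.4 servings → $5.74.
The minimum over all feasible corners is $2.84.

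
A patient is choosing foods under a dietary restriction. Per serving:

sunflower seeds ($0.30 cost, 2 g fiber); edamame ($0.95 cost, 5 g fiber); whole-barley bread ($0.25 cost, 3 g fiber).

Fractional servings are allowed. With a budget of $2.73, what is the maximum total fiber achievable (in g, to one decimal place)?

32.8 g

Fiber per dollar: whole-barley bread 12, sunflower seeds 6.667, edamame 5.263.
With no serving limits, spend the whole cost allowance on whole-barley bread: $2.73 / $0.25 × 3 g = 32.8 g.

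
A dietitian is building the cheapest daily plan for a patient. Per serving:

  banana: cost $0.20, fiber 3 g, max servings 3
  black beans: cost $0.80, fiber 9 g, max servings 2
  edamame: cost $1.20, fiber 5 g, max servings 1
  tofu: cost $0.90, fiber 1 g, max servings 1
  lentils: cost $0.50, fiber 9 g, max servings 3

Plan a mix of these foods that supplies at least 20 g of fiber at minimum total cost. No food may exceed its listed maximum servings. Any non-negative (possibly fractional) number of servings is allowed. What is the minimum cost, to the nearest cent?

Cost per g of fiber: lentils $0.0556, banana $0.0667, black beans $0.0889, edamame $0.2400, tofu $0.9000.
Take 2.222 servings of lentils: +20.0 g fiber for $1.11 (total $1.11, still need 0.0 g).
Filling from the cheapest source first is optimal under one linear minimum: $1.11.

$1.11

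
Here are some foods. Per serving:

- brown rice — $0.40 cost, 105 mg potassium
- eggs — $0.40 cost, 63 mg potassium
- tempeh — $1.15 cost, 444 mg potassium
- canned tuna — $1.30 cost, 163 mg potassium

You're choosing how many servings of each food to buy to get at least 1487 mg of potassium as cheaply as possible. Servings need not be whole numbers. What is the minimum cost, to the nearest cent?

$3.85

Cost per mg of potassium: tempeh $0.0026, brown rice $0.0038, eggs $0.0063, canned tuna $0.0080.
With no serving limits, use only tempeh: 1487 mg / 444 mg = 3.349 servings × $1.15 = $3.85.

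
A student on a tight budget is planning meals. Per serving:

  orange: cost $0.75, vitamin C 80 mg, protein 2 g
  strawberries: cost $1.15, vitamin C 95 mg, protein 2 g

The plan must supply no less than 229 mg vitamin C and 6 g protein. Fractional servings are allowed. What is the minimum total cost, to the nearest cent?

Check every corner: each single food scaled to meet both minima, and each pair solved so both constraints bind.
orange only: max(229/80, 6/2) = 3 servings → $2.25.
strawberries only: max(229/95, 6/2) = 3 servings → $3.45.
orange + strawberries: intersection lies outside the first quadrant.
So the least-cost plan costs $2.25.

$2.25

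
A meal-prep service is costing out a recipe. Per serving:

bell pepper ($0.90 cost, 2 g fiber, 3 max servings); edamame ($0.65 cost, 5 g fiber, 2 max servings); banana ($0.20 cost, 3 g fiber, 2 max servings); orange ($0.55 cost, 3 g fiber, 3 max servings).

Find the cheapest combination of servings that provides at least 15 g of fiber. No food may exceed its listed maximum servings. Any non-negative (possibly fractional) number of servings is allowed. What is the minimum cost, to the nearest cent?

$1.57

Cost per g of fiber: banana $0.0667, edamame $0.1300, orange $0.1833, bell pepper $0.4500.
Take 2 servings of banana: +6.0 g fiber for $0.40 (total $0.40, still need 9.0 g).
Take 1.8 servings of edamame: +9.0 g fiber for $1.17 (total $1.57, still need 0.0 g).
Greedy by cheapest-per-g is optimal for a single linear constraint, so the minimum cost is $1.57.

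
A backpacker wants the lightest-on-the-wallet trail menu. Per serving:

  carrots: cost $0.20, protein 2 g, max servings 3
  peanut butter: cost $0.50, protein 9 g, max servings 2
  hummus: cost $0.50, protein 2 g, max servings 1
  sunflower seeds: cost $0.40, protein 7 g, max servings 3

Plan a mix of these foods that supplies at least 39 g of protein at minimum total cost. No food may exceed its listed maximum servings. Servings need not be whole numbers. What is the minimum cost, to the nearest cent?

$2.20

Cost per g of protein: peanut butter $0.0556, sunflower seeds $0.0571, carrots $0.1000, hummus $0.2500.
Take 2 servings of peanut butter: +18.0 g protein for $1.00 (total $1.00, still need 21.0 g).
Take 3 servings of sunflower seeds: +21.0 g protein for $1.20 (total $2.20, still need 0.0 g).
Filling from the cheapest source first is optimal under one linear minimum: $2.20.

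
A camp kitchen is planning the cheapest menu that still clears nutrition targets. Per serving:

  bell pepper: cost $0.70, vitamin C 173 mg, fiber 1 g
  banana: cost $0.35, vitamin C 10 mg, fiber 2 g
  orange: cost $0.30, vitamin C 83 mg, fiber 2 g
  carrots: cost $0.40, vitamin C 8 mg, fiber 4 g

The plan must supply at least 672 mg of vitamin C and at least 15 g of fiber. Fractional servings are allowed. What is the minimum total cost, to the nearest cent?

$2.43

Compare the cost at each extreme point of the feasible region.
bell pepper only: max(672/173, 15/1) = 15 servings → $10.50.
banana only: max(672/10, 15/2) = 67.2 servings → $23.52.
orange only: max(672/83, 15/2) = 8.096 servings → $2.43.
carrots only: max(672/8, 15/4) = 84 servings → $33.60.
bell pepper + banana with both tight: 3.554 servings and 5.723 servings → $4.49.
bell pepper + orange with both tight: 0.3764 servings and 7.312 servings → $2.46.
bell pepper + carrots with both tight: 3.754 servings and 2.811 servings → $3.75.
banana + orange: the both-tight solution has a negative serving — not a feasible corner.
banana + carrots: intersection lies outside the first quadrant.
orange + carrots: the both-tight solution has a negative serving — not a feasible corner.
The minimum over all feasible corners is $2.43.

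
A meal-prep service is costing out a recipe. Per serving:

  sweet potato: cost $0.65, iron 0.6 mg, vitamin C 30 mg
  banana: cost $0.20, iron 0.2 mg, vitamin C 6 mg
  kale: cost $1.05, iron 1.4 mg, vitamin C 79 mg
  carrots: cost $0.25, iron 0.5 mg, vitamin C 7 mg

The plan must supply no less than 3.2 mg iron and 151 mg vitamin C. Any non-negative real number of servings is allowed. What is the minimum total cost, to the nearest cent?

Two binding constraints pin down two serving amounts, so the optimal mix uses at most two foods. The candidates are each food alone (scaled to the tighter of iron/vitamin C) and each pair with both constraints tight.
sweet potato only: max(3.2/0.6, 151/30) = 5.333 servings → $3.47.
banana only: max(3.2/0.2, 151/6) = 25.17 servings → $5.03.
kale only: max(3.2/1.4, 151/79) = 2.286 servings → $2.40.
carrots only: max(3.2/0.5, 151/7) = 21.57 servings → $5.39.
sweet potato + banana with both tight: 4.583 servings and 2.25 servings → $3.43.
sweet potato + kale: intersection lies outside the first quadrant.
sweet potato + carrots with both tight: 4.917 servings and 0.5 servings → $3.32.
banana + kale with both tight: 5.595 servings and 1.486 servings → $2.68.
banana + carrots: the both-tight solution has a negative serving — not a feasible corner.
kale + carrots with both tight: 1.788 servings and 1.394 servings → $2.23.
So the least-cost plan costs $2.23.

$2.23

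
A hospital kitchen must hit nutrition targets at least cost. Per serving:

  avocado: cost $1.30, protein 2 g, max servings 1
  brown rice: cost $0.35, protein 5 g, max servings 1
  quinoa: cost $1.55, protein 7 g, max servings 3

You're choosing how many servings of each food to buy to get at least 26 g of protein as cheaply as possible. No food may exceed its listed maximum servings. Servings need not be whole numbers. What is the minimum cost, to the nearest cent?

$5.00

Cost per g of protein: brown rice $0.0700, quinoa $0.2214, avocado $0.6500.
Take 1 serving of brown rice: +5.0 g protein for $0.35 (total $0.35, still need 21.0 g).
Take 3 servings of quinoa: +21.0 g protein for $4.65 (total $5.00, still need 0.0 g).
Greedy by cheapest-per-g is optimal for a single linear constraint, so the minimum cost is $5.00.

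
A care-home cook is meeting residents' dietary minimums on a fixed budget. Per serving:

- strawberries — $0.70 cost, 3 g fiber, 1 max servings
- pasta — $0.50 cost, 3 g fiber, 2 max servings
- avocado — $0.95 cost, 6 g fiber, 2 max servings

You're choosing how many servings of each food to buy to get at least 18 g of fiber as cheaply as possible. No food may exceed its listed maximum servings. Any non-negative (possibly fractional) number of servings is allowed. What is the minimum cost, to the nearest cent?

Cost per g of fiber: avocado $0.1583, pasta $0.1667, strawberries $0.2333.
Take 2 servings of avocado: +12.0 g fiber for $1.90 (total $1.90, still need 6.0 g).
Take 2 servings of pasta: +6.0 g fiber for $1.00 (total $2.90, still need 0.0 g).
Filling from the cheapest source first is optimal under one linear minimum: $2.90.

$2.90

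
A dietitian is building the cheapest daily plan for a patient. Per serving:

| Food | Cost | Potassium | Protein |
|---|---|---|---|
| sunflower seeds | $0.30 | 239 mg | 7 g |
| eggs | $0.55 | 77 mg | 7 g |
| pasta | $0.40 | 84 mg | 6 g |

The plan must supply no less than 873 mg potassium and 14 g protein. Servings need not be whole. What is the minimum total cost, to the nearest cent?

$1.10

At the optimum either one food covers both requirements or two foods hit both targets exactly; no other combination can be cheaper.
sunflower seeds only: max(873/239, 14/7) = 3.653 servings → $1.10.
eggs only: max(873/77, 14/7) = 11.34 servings → $6.24.
pasta only: max(873/84, 14/6) = 10.39 servings → $4.16.
sunflower seeds + eggs: the both-tight solution has a negative serving — not a feasible corner.
sunflower seeds + pasta: the both-tight solution has a negative serving — not a feasible corner.
eggs + pasta: intersection lies outside the first quadrant.
Cheapest feasible corner: $1.10.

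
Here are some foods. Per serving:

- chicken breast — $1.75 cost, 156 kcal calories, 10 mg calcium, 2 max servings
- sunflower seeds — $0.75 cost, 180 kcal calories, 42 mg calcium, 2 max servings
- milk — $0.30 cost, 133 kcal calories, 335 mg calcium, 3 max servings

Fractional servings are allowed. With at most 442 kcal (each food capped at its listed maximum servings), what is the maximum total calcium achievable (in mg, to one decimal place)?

Calcium per kcal: milk 2.519, sunflower seeds 0.2333, chicken breast 0.0641.
Take 3 servings of milk: uses 399 kcal, +1005.0 mg calcium (running total 1005.0 mg).
Take 0.2389 servings of sunflower seeds: uses 43 kcal, +10.0 mg calcium (running total 1015.0 mg).
Greedy by best ratio exhausts the calories allowance optimally: 1015.0 mg.

1015.0 mg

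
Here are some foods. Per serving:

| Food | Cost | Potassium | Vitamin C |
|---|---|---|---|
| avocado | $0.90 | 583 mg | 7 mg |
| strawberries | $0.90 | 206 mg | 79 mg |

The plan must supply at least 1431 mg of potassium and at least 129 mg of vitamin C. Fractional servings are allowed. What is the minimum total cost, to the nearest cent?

The cheapest plan sits at a corner of the feasible region — with two constraints it uses at most two foods.
avocado only: max(1431/583, 129/7) = 18.43 servings → $16.59.
strawberries only: max(1431/206, 129/79) = 6.947 servings → $6.25.
avocado + strawberries with both tight: 1.938 servings and 1.461 servings → $3.06.
So the least-cost plan costs $3.06.

$3.06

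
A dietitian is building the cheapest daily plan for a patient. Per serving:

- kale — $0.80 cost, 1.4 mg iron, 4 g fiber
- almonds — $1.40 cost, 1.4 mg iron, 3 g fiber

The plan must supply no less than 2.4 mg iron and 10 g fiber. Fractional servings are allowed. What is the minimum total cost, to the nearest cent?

$2.00

At the optimum either one food covers both requirements or two foods hit both targets exactly; no other combination can be cheaper.
kale only: max(2.4/1.4, 10/4) = 2.5 servings → $2.00.
almonds only: max(2.4/1.4, 10/3) = 3.333 servings → $4.67.
kale + almonds: the both-tight solution has a negative serving — not a feasible corner.
So the least-cost plan costs $2.00.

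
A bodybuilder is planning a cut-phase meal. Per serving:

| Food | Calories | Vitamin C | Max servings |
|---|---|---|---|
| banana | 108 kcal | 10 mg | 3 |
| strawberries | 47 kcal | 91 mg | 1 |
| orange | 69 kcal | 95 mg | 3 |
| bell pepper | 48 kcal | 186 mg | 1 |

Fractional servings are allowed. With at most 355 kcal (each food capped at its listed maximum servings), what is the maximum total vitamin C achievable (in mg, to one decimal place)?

566.9 mg

Vitamin C per kcal: bell pepper 3.875, strawberries 1.936, orange 1.377, banana 0.09259.
Take 1 serving of bell pepper: uses 48 kcal, +186.0 mg vitamin C (running total 186.0 mg).
Take 1 serving of strawberries: uses 47 kcal, +91.0 mg vitamin C (running total 277.0 mg).
Take 3 servings of orange: uses 207 kcal, +285.0 mg vitamin C (running total 562.0 mg).
Take 0.4907 servings of banana: uses 53 kcal, +4.9 mg vitamin C (running total 566.9 mg).
Filling greedily by vitamin C-per-kcal is optimal for one linear limit, giving 566.9 mg.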